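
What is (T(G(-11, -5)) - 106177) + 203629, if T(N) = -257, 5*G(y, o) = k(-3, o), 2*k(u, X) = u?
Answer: 97195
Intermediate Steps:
k(u, X) = u/2
G(y, o) = -3/10 (G(y, o) = ((1/2)*(-3))/5 = (1/5)*(-3/2) = -3/10)
(T(G(-11, -5)) - 106177) + 203629 = (-257 - 106177) + 203629 = -106434 + 203629 = 97195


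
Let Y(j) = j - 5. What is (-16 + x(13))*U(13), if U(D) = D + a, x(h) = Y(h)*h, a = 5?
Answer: 1584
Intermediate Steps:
Y(j) = -5 + j
x(h) = h*(-5 + h) (x(h) = (-5 + h)*h = h*(-5 + h))
U(D) = 5 + D (U(D) = D + 5 = 5 + D)
(-16 + x(13))*U(13) = (-16 + 13*(-5 + 13))*(5 + 13) = (-16 + 13*8)*18 = (-16 + 104)*18 = 88*18 = 1584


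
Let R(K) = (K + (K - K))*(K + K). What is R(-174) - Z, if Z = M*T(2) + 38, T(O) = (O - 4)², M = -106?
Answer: 60938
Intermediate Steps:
T(O) = (-4 + O)²
R(K) = 2*K² (R(K) = (K + 0)*(2*K) = K*(2*K) = 2*K²)
Z = -386 (Z = -106*(-4 + 2)² + 38 = -106*(-2)² + 38 = -106*4 + 38 = -424 + 38 = -386)
R(-174) - Z = 2*(-174)² - 1*(-386) = 2*30276 + 386 = 60552 + 386 = 60938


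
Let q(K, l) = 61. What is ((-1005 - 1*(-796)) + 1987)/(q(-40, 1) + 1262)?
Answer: 254/189 ≈ 1.3439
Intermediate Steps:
((-1005 - 1*(-796)) + 1987)/(q(-40, 1) + 1262) = ((-1005 - 1*(-796)) + 1987)/(61 + 1262) = ((-1005 + 796) + 1987)/1323 = (-209 + 1987)*(1/1323) = 1778*(1/1323) = 254/189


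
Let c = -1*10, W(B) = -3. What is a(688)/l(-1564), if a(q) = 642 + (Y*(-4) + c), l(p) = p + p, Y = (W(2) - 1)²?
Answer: -71/391 ≈ -0.18159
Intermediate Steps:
c = -10
Y = 16 (Y = (-3 - 1)² = (-4)² = 16)
l(p) = 2*p
a(q) = 568 (a(q) = 642 + (16*(-4) - 10) = 642 + (-64 - 10) = 642 - 74 = 568)
a(688)/l(-1564) = 568/((2*(-1564))) = 568/(-3128) = 568*(-1/3128) = -71/391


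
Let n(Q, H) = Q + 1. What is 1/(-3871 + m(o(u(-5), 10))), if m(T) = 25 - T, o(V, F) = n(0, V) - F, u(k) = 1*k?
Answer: -1/3837 ≈ -0.00026062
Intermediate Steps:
n(Q, H) = 1 + Q
u(k) = k
o(V, F) = 1 - F (o(V, F) = (1 + 0) - F = 1 - F)
1/(-3871 + m(o(u(-5), 10))) = 1/(-3871 + (25 - (1 - 1*10))) = 1/(-3871 + (25 - (1 - 10))) = 1/(-3871 + (25 - 1*(-9))) = 1/(-3871 + (25 + 9)) = 1/(-3871 + 34) = 1/(-3837) = -1/3837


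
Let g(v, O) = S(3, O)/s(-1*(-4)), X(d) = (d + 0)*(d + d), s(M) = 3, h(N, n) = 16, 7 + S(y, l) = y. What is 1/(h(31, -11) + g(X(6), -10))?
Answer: 3/44 ≈ 0.068182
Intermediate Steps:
S(y, l) = -7 + y
X(d) = 2*d² (X(d) = d*(2*d) = 2*d²)
g(v, O) = -4/3 (g(v, O) = (-7 + 3)/3 = -4*⅓ = -4/3)
1/(h(31, -11) + g(X(6), -10)) = 1/(16 - 4/3) = 1/(44/3) = 3/44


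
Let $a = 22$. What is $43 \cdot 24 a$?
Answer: $22704$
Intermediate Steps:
$43 \cdot 24 a = 43 \cdot 24 \cdot 22 = 1032 \cdot 22 = 22704$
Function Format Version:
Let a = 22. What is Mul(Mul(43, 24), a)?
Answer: 22704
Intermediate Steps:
Mul(Mul(43, 24), a) = Mul(Mul(43, 24), 22) = Mul(1032, 22) = 22704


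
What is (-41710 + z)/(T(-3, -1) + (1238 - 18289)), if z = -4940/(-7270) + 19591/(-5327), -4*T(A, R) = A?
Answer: 646172550836/264123990529 ≈ 2.4465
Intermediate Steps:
T(A, R) = -A/4
z = -11611119/3872729 (z = -4940*(-1/7270) + 19591*(-1/5327) = 494/727 - 19591/5327 = -11611119/3872729 ≈ -2.9982)
(-41710 + z)/(T(-3, -1) + (1238 - 18289)) = (-41710 - 11611119/3872729)/(-1/4*(-3) + (1238 - 18289)) = -161543137709/(3872729*(3/4 - 17051)) = -161543137709/(3872729*(-68201/4)) = -161543137709/3872729*(-4/68201) = 646172550836/264123990529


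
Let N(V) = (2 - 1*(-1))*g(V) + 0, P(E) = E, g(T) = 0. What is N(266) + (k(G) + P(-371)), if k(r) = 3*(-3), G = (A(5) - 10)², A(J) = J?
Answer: -380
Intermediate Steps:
G = 25 (G = (5 - 10)² = (-5)² = 25)
k(r) = -9
N(V) = 0 (N(V) = (2 - 1*(-1))*0 + 0 = (2 + 1)*0 + 0 = 3*0 + 0 = 0 + 0 = 0)
N(266) + (k(G) + P(-371)) = 0 + (-9 - 371) = 0 - 380 = -380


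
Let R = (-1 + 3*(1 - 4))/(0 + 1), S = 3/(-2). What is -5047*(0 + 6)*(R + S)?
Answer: 348243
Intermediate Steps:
S = -3/2 (S = 3*(-½) = -3/2 ≈ -1.5000)
R = -10 (R = (-1 + 3*(-3))/1 = (-1 - 9)*1 = -10*1 = -10)
-5047*(0 + 6)*(R + S) = -5047*(0 + 6)*(-10 - 3/2) = -30282*(-23)/2 = -5047*(-69) = 348243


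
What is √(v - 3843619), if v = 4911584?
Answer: √1067965 ≈ 1033.4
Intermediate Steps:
√(v - 3843619) = √(4911584 - 3843619) = √1067965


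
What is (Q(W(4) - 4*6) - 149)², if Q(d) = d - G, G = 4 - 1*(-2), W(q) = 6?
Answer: 29929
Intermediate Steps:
G = 6 (G = 4 + 2 = 6)
Q(d) = -6 + d (Q(d) = d - 1*6 = d - 6 = -6 + d)
(Q(W(4) - 4*6) - 149)² = ((-6 + (6 - 4*6)) - 149)² = ((-6 + (6 - 24)) - 149)² = ((-6 - 18) - 149)² = (-24 - 149)² = (-173)² = 29929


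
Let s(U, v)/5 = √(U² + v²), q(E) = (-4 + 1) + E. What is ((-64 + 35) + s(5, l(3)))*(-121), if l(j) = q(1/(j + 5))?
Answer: 3509 - 605*√2129/8 ≈ 19.580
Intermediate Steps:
q(E) = -3 + E
l(j) = -3 + 1/(5 + j) (l(j) = -3 + 1/(j + 5) = -3 + 1/(5 + j))
s(U, v) = 5*√(U² + v²)
((-64 + 35) + s(5, l(3)))*(-121) = ((-64 + 35) + 5*√(5² + ((-14 - 3*3)/(5 + 3))²))*(-121) = (-29 + 5*√(25 + ((-14 - 9)/8)²))*(-121) = (-29 + 5*√(25 + ((⅛)*(-23))²))*(-121) = (-29 + 5*√(25 + (-23/8)²))*(-121) = (-29 + 5*√(25 + 529/64))*(-121) = (-29 + 5*√(2129/64))*(-121) = (-29 + 5*(√2129/8))*(-121) = (-29 + 5*√2129/8)*(-121) = 3509 - 605*√2129/8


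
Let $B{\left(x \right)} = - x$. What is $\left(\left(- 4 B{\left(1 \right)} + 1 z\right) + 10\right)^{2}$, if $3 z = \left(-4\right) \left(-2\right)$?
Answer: $\frac{2500}{9} \approx 277.78$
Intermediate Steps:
$z = \frac{8}{3}$ ($z = \frac{\left(-4\right) \left(-2\right)}{3} = \frac{1}{3} \cdot 8 = \frac{8}{3} \approx 2.6667$)
$\left(\left(- 4 B{\left(1 \right)} + 1 z\right) + 10\right)^{2} = \left(\left(- 4 \left(\left(-1\right) 1\right) + 1 \cdot \frac{8}{3}\right) + 10\right)^{2} = \left(\left(\left(-4\right) \left(-1\right) + \frac{8}{3}\right) + 10\right)^{2} = \left(\left(4 + \frac{8}{3}\right) + 10\right)^{2} = \left(\frac{20}{3} + 10\right)^{2} = \left(\frac{50}{3}\right)^{2} = \frac{2500}{9}$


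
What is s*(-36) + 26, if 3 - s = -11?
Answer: -478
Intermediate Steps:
s = 14 (s = 3 - 1*(-11) = 3 + 11 = 14)
s*(-36) + 26 = 14*(-36) + 26 = -504 + 26 = -478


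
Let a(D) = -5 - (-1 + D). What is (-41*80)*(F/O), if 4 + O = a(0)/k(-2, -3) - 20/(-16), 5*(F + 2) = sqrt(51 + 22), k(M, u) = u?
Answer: -78720/17 + 7872*sqrt(73)/17 ≈ -674.21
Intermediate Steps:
a(D) = -4 - D (a(D) = -5 + (1 - D) = -4 - D)
F = -2 + sqrt(73)/5 (F = -2 + sqrt(51 + 22)/5 = -2 + sqrt(73)/5 ≈ -0.29120)
O = -17/12 (O = -4 + ((-4 - 1*0)/(-3) - 20/(-16)) = -4 + ((-4 + 0)*(-1/3) - 20*(-1/16)) = -4 + (-4*(-1/3) + 5/4) = -4 + (4/3 + 5/4) = -4 + 31/12 = -17/12 ≈ -1.4167)
(-41*80)*(F/O) = (-41*80)*((-2 + sqrt(73)/5)/(-17/12)) = -3280*(-2 + sqrt(73)/5)*(-12)/17 = -3280*(24/17 - 12*sqrt(73)/85) = -78720/17 + 7872*sqrt(73)/17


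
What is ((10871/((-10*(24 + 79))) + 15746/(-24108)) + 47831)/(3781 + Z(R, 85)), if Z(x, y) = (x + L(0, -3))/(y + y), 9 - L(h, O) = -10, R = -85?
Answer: 2523277580983/199489215912 ≈ 12.649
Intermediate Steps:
L(h, O) = 19 (L(h, O) = 9 - 1*(-10) = 9 + 10 = 19)
Z(x, y) = (19 + x)/(2*y) (Z(x, y) = (x + 19)/(y + y) = (19 + x)/((2*y)) = (19 + x)*(1/(2*y)) = (19 + x)/(2*y))
((10871/((-10*(24 + 79))) + 15746/(-24108)) + 47831)/(3781 + Z(R, 85)) = ((10871/((-10*(24 + 79))) + 15746/(-24108)) + 47831)/(3781 + (½)*(19 - 85)/85) = ((10871/((-10*103)) + 15746*(-1/24108)) + 47831)/(3781 + (½)*(1/85)*(-66)) = ((10871/(-1030) - 7873/12054) + 47831)/(3781 - 33/85) = ((10871*(-1/1030) - 7873/12054) + 47831)/(321352/85) = ((-10871/1030 - 7873/12054) + 47831)*(85/321352) = (-34787056/3103905 + 47831)*(85/321352) = (148428092999/3103905)*(85/321352) = 2523277580983/199489215912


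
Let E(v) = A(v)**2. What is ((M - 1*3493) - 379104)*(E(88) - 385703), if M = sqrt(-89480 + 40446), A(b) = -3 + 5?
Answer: 147567280303 - 385699*I*sqrt(49034) ≈ 1.4757e+11 - 8.5408e+7*I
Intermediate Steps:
A(b) = 2
E(v) = 4 (E(v) = 2**2 = 4)
M = I*sqrt(49034) (M = sqrt(-49034) = I*sqrt(49034) ≈ 221.44*I)
((M - 1*3493) - 379104)*(E(88) - 385703) = ((I*sqrt(49034) - 1*3493) - 379104)*(4 - 385703) = ((I*sqrt(49034) - 3493) - 379104)*(-385699) = ((-3493 + I*sqrt(49034)) - 379104)*(-385699) = (-382597 + I*sqrt(49034))*(-385699) = 147567280303 - 385699*I*sqrt(49034)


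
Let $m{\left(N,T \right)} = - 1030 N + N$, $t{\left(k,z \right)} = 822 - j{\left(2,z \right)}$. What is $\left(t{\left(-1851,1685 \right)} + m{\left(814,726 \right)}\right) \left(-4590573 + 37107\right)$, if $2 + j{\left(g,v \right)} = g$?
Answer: $3810267493344$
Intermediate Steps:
$j{\left(g,v \right)} = -2 + g$
$t{\left(k,z \right)} = 822$ ($t{\left(k,z \right)} = 822 - \left(-2 + 2\right) = 822 - 0 = 822 + 0 = 822$)
$m{\left(N,T \right)} = - 1029 N$
$\left(t{\left(-1851,1685 \right)} + m{\left(814,726 \right)}\right) \left(-4590573 + 37107\right) = \left(822 - 837606\right) \left(-4590573 + 37107\right) = \left(822 - 837606\right) \left(-4553466\right) = \left(-836784\right) \left(-4553466\right) = 3810267493344$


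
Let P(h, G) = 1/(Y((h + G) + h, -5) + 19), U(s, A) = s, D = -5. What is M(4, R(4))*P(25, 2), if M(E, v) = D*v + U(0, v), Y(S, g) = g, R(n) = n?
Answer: -10/7 ≈ -1.4286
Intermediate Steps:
M(E, v) = -5*v (M(E, v) = -5*v + 0 = -5*v)
P(h, G) = 1/14 (P(h, G) = 1/(-5 + 19) = 1/14)
M(4, R(4))*P(25, 2) = -5*4*(1/14) = -20*1/14 = -10/7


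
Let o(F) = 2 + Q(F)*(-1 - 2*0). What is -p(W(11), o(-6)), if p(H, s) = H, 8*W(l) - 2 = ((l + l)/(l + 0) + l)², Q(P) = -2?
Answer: -171/8 ≈ -21.375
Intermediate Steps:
W(l) = ¼ + (2 + l)²/8 (W(l) = ¼ + ((l + l)/(l + 0) + l)²/8 = ¼ + ((2*l)/l + l)²/8 = ¼ + (2 + l)²/8)
o(F) = 4 (o(F) = 2 - 2*(-1 - 2*0) = 2 - 2*(-1 + 0) = 2 - 2*(-1) = 2 + 2 = 4)
-p(W(11), o(-6)) = -(¼ + (2 + 11)²/8) = -(¼ + (⅛)*13²) = -(¼ + (⅛)*169) = -(¼ + 169/8) = -1*171/8 = -171/8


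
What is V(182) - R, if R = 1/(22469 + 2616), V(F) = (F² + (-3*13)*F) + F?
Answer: 657427679/25085 ≈ 26208.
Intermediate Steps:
V(F) = F² - 38*F (V(F) = (F² - 39*F) + F = F² - 38*F)
R = 1/25085 ≈ 3.9864e-5
V(182) - R = 182*(-38 + 182) - 1*1/25085 = 182*144 - 1/25085 = 26208 - 1/25085 = 657427679/25085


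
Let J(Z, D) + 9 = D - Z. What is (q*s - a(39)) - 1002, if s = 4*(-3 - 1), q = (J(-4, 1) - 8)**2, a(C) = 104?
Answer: -3410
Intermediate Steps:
J(Z, D) = -9 + D - Z (J(Z, D) = -9 + (D - Z) = -9 + D - Z)
q = 144 (q = ((-9 + 1 - 1*(-4)) - 8)**2 = ((-9 + 1 + 4) - 8)**2 = (-4 - 8)**2 = (-12)**2 = 144)
s = -16 (s = 4*(-4) = -16)
(q*s - a(39)) - 1002 = (144*(-16) - 1*104) - 1002 = (-2304 - 104) - 1002 = -2408 - 1002 = -3410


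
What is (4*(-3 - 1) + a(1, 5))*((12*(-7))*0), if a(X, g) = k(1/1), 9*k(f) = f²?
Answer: 0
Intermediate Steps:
k(f) = f²/9
a(X, g) = ⅑ (a(X, g) = (1/1)²/9 = (⅑)*1² = (⅑)*1 = ⅑)
(4*(-3 - 1) + a(1, 5))*((12*(-7))*0) = (4*(-3 - 1) + ⅑)*((12*(-7))*0) = (4*(-4) + ⅑)*(-84*0) = (-16 + ⅑)*0 = -143/9*0 = 0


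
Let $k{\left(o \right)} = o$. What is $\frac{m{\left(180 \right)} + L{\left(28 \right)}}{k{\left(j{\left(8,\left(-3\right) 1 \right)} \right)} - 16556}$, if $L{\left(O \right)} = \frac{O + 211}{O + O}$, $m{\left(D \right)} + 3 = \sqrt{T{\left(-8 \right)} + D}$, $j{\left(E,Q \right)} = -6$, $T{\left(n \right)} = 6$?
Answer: $- \frac{71}{927472} - \frac{\sqrt{186}}{16562} \approx -0.00090001$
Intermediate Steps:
$m{\left(D \right)} = -3 + \sqrt{6 + D}$
$L{\left(O \right)} = \frac{211 + O}{2 O}$
$\frac{m{\left(180 \right)} + L{\left(28 \right)}}{k{\left(j{\left(8,\left(-3\right) 1 \right)} \right)} - 16556} = \frac{\left(-3 + \sqrt{6 + 180}\right) + \frac{211 + 28}{2 \cdot 28}}{-6 - 16556} = \frac{\left(-3 + \sqrt{186}\right) + \frac{1}{2} \cdot \frac{1}{28} \cdot 239}{-16562} = \left(\left(-3 + \sqrt{186}\right) + \frac{239}{56}\right) \left(- \frac{1}{16562}\right) = \left(\frac{71}{56} + \sqrt{186}\right) \left(- \frac{1}{16562}\right) = - \frac{71}{927472} - \frac{\sqrt{186}}{16562}$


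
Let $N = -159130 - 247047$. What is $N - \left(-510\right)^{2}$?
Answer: $-666277$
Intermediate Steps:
$N = -406177$ ($N = -159130 - 247047 = -406177$)
$N - \left(-510\right)^{2} = -406177 - \left(-510\right)^{2} = -406177 - 260100 = -666277$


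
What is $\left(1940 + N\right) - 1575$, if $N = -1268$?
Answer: $-903$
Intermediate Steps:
$\left(1940 + N\right) - 1575 = \left(1940 - 1268\right) - 1575 = 672 - 1575 = -903$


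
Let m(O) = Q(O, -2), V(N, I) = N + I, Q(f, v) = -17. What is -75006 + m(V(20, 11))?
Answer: -75023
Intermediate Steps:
V(N, I) = I + N
m(O) = -17
-75006 + m(V(20, 11)) = -75006 - 17 = -75023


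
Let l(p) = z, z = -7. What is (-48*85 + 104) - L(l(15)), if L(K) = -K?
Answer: -3983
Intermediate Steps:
l(p) = -7
(-48*85 + 104) - L(l(15)) = (-48*85 + 104) - (-1)*(-7) = (-4080 + 104) - 1*7 = -3976 - 7 = -3983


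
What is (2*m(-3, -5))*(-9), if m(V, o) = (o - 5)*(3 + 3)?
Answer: 1080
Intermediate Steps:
m(V, o) = -30 + 6*o (m(V, o) = (-5 + o)*6 = -30 + 6*o)
(2*m(-3, -5))*(-9) = (2*(-30 + 6*(-5)))*(-9) = (2*(-30 - 30))*(-9) = (2*(-60))*(-9) = -120*(-9) = 1080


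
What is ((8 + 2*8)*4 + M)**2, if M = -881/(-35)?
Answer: 17986081/1225 ≈ 14683.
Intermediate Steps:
M = 881/35 (M = -881*(-1/35) = 881/35 ≈ 25.171)
((8 + 2*8)*4 + M)**2 = ((8 + 2*8)*4 + 881/35)**2 = ((8 + 16)*4 + 881/35)**2 = (24*4 + 881/35)**2 = (96 + 881/35)**2 = (4241/35)**2 = 17986081/1225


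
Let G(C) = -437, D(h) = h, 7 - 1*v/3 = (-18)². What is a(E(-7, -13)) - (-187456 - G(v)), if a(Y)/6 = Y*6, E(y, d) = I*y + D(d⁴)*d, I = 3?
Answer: -13180285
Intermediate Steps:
v = -951 (v = 21 - 3*(-18)² = 21 - 3*324 = 21 - 972 = -951)
E(y, d) = d⁵ + 3*y (E(y, d) = 3*y + d⁴*d = 3*y + d⁵ = d⁵ + 3*y)
a(Y) = 36*Y (a(Y) = 6*(Y*6) = 6*(6*Y) = 36*Y)
a(E(-7, -13)) - (-187456 - G(v)) = 36*((-13)⁵ + 3*(-7)) - (-187456 - 1*(-437)) = 36*(-371293 - 21) - (-187456 + 437) = 36*(-371314) - 1*(-187019) = -13367304 + 187019 = -13180285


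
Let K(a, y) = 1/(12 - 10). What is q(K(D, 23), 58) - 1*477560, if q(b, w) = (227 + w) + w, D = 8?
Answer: -477217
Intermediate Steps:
K(a, y) = 1/2
q(b, w) = 227 + 2*w
q(K(D, 23), 58) - 1*477560 = (227 + 2*58) - 1*477560 = (227 + 116) - 477560 = 343 - 477560 = -477217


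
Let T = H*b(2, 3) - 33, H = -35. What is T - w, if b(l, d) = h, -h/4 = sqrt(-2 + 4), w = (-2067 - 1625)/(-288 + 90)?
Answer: -5113/99 + 140*sqrt(2) ≈ 146.34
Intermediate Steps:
w = 1846/99 (w = -3692/(-198) = -3692*(-1/198) = 1846/99 ≈ 18.646)
h = -4*sqrt(2) (h = -4*sqrt(-2 + 4) = -4*sqrt(2) ≈ -5.6569)
b(l, d) = -4*sqrt(2)
T = -33 + 140*sqrt(2) (T = -(-140)*sqrt(2) - 33 = 140*sqrt(2) - 33 = -33 + 140*sqrt(2) ≈ 164.99)
T - w = (-33 + 140*sqrt(2)) - 1*1846/99 = (-33 + 140*sqrt(2)) - 1846/99 = -5113/99 + 140*sqrt(2)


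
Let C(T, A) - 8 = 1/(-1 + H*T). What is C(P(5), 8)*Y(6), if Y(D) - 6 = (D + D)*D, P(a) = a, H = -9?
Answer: 14313/23 ≈ 622.30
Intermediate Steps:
Y(D) = 6 + 2*D**2 (Y(D) = 6 + (D + D)*D = 6 + (2*D)*D = 6 + 2*D**2)
C(T, A) = 8 + 1/(-1 - 9*T)
C(P(5), 8)*Y(6) = ((7 + 72*5)/(1 + 9*5))*(6 + 2*6**2) = ((7 + 360)/(1 + 45))*(6 + 2*36) = (367/46)*(6 + 72) = ((1/46)*367)*78 = (367/46)*78 = 14313/23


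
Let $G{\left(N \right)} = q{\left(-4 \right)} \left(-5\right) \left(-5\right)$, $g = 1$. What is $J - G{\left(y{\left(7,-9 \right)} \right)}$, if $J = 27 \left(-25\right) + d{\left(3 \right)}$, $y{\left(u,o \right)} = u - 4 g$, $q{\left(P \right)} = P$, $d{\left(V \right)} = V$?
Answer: $-572$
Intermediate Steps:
$y{\left(u,o \right)} = -4 + u$ ($y{\left(u,o \right)} = u - 4 = -4 + u$)
$J = -672$ ($J = 27 \left(-25\right) + 3 = -675 + 3 = -672$)
$G{\left(N \right)} = -100$ ($G{\left(N \right)} = \left(-4\right) \left(-5\right) \left(-5\right) = 20 \left(-5\right) = -100$)
$J - G{\left(y{\left(7,-9 \right)} \right)} = -672 - -100 = -672 + 100 = -572$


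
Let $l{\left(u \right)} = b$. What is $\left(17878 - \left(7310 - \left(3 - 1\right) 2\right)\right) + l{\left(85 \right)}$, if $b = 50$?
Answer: $10622$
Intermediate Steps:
$l{\left(u \right)} = 50$
$\left(17878 - \left(7310 - \left(3 - 1\right) 2\right)\right) + l{\left(85 \right)} = \left(17878 - \left(7310 - \left(3 - 1\right) 2\right)\right) + 50 = \left(17878 + \left(2 \cdot 2 - 7310\right)\right) + 50 = \left(17878 + \left(4 - 7310\right)\right) + 50 = \left(17878 - 7306\right) + 50 = 10572 + 50 = 10622$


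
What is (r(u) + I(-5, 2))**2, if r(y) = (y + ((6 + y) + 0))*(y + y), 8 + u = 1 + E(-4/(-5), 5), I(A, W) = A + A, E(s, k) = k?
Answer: 324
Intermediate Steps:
I(A, W) = 2*A
u = -2 (u = -8 + (1 + 5) = -8 + 6 = -2)
r(y) = 2*y*(6 + 2*y) (r(y) = (y + (6 + y))*(2*y) = (6 + 2*y)*(2*y) = 2*y*(6 + 2*y))
(r(u) + I(-5, 2))**2 = (4*(-2)*(3 - 2) + 2*(-5))**2 = (4*(-2)*1 - 10)**2 = (-8 - 10)**2 = (-18)**2 = 324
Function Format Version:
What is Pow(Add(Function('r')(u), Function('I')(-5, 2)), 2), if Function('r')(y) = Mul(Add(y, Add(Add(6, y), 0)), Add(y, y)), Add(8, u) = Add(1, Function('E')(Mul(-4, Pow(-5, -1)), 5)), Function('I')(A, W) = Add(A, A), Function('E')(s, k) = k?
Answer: 324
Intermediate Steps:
Function('I')(A, W) = Mul(2, A)
u = -2 (u = Add(-8, Add(1, 5)) = Add(-8, 6) = -2)
Function('r')(y) = Mul(2, y, Add(6, Mul(2, y))) (Function('r')(y) = Mul(Add(y, Add(6, y)), Mul(2, y)) = Mul(Add(6, Mul(2, y)), Mul(2, y)) = Mul(2, y, Add(6, Mul(2, y))))
Pow(Add(Function('r')(u), Function('I')(-5, 2)), 2) = Pow(Add(Mul(4, -2, Add(3, -2)), Mul(2, -5)), 2) = Pow(Add(Mul(4, -2, 1), -10), 2) = Pow(Add(-8, -10), 2) = Pow(-18, 2) = 324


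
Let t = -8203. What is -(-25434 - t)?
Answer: 17231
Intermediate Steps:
-(-25434 - t) = -(-25434 - 1*(-8203)) = -(-25434 + 8203) = -1*(-17231) = 17231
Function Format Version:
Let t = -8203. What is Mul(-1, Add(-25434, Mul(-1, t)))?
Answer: 17231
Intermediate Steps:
Mul(-1, Add(-25434, Mul(-1, t))) = Mul(-1, Add(-25434, Mul(-1, -8203))) = Mul(-1, Add(-25434, 8203)) = Mul(-1, -17231) = 17231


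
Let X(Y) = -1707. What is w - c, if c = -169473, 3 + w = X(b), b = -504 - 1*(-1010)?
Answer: 167763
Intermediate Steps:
b = 506 (b = -504 + 1010 = 506)
w = -1710 (w = -3 - 1707 = -1710)
w - c = -1710 - 1*(-169473) = -1710 + 169473 = 167763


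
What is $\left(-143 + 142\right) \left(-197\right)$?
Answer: $197$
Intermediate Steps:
$\left(-143 + 142\right) \left(-197\right) = \left(-1\right) \left(-197\right) = 197$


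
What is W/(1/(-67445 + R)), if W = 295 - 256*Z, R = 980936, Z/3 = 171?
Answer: -119697466203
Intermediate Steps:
Z = 513 (Z = 3*171 = 513)
W = -131033 (W = 295 - 256*513 = 295 - 131328 = -131033)
W/(1/(-67445 + R)) = -131033/(1/(-67445 + 980936)) = -131033/(1/913491) = -131033/1/913491 = -131033*913491 = -119697466203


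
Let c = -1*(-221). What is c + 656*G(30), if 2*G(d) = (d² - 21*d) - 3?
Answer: 87797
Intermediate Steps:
c = 221
G(d) = -3/2 + d²/2 - 21*d/2 (G(d) = ((d² - 21*d) - 3)/2 = (-3 + d² - 21*d)/2 = -3/2 + d²/2 - 21*d/2)
c + 656*G(30) = 221 + 656*(-3/2 + (½)*30² - 21/2*30) = 221 + 656*(-3/2 + (½)*900 - 315) = 221 + 656*(-3/2 + 450 - 315) = 221 + 656*(267/2) = 221 + 87576 = 87797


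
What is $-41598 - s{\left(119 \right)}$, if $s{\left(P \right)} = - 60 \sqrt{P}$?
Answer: $-41598 + 60 \sqrt{119} \approx -40944.0$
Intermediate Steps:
$-41598 - s{\left(119 \right)} = -41598 - - 60 \sqrt{119} = -41598 + 60 \sqrt{119}$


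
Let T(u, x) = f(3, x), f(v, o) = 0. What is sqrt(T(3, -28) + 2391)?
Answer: sqrt(2391) ≈ 48.898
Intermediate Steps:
T(u, x) = 0
sqrt(T(3, -28) + 2391) = sqrt(0 + 2391) = sqrt(2391)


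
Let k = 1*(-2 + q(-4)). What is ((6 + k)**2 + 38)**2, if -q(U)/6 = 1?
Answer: 1764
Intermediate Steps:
q(U) = -6 (q(U) = -6*1 = -6)
k = -8 (k = 1*(-2 - 6) = 1*(-8) = -8)
((6 + k)**2 + 38)**2 = ((6 - 8)**2 + 38)**2 = ((-2)**2 + 38)**2 = (4 + 38)**2 = 42**2 = 1764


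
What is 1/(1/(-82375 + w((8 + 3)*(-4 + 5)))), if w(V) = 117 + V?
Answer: -82247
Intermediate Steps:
1/(1/(-82375 + w((8 + 3)*(-4 + 5)))) = 1/(1/(-82375 + (117 + (8 + 3)*(-4 + 5)))) = 1/(1/(-82375 + (117 + 11*1))) = 1/(1/(-82375 + (117 + 11))) = 1/(1/(-82375 + 128)) = 1/(1/(-82247)) = 1/(-1/82247) = -82247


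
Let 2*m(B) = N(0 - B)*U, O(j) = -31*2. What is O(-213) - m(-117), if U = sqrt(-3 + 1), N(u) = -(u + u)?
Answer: -62 + 117*I*sqrt(2) ≈ -62.0 + 165.46*I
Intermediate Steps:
O(j) = -62
N(u) = -2*u
U = I*sqrt(2) (U = sqrt(-2) = I*sqrt(2) ≈ 1.4142*I)
m(B) = I*B*sqrt(2) (m(B) = ((-2*(0 - B))*(I*sqrt(2)))/2 = ((-(-2)*B)*(I*sqrt(2)))/2 = ((2*B)*(I*sqrt(2)))/2 = (2*I*B*sqrt(2))/2 = I*B*sqrt(2))
O(-213) - m(-117) = -62 - I*(-117)*sqrt(2) = -62 - (-117)*I*sqrt(2) = -62 + 117*I*sqrt(2)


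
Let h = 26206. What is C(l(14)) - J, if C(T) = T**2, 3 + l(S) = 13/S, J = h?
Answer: -5135535/196 ≈ -26202.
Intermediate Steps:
J = 26206
l(S) = -3 + 13/S
C(l(14)) - J = (-3 + 13/14)**2 - 1*26206 = (-3 + 13*(1/14))**2 - 26206 = (-3 + 13/14)**2 - 26206 = (-29/14)**2 - 26206 = 841/196 - 26206 = -5135535/196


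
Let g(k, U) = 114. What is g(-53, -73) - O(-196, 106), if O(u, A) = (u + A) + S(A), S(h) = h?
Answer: 98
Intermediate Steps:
O(u, A) = u + 2*A (O(u, A) = (u + A) + A = (A + u) + A = u + 2*A)
g(-53, -73) - O(-196, 106) = 114 - (-196 + 2*106) = 114 - (-196 + 212) = 114 - 1*16 = 114 - 16 = 98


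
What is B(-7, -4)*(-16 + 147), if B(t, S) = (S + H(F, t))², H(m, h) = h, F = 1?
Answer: 15851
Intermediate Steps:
B(t, S) = (S + t)²
B(-7, -4)*(-16 + 147) = (-4 - 7)²*(-16 + 147) = (-11)²*131 = 121*131 = 15851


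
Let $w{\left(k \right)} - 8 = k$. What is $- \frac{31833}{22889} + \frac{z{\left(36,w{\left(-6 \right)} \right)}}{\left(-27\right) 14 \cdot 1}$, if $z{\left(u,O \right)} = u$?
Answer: $- \frac{714271}{480669} \approx -1.486$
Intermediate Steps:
$w{\left(k \right)} = 8 + k$
$- \frac{31833}{22889} + \frac{z{\left(36,w{\left(-6 \right)} \right)}}{\left(-27\right) 14 \cdot 1} = - \frac{31833}{22889} + \frac{36}{\left(-27\right) 14 \cdot 1} = \left(-31833\right) \frac{1}{22889} + \frac{36}{\left(-378\right) 1} = - \frac{31833}{22889} + \frac{36}{-378} = - \frac{31833}{22889} + 36 \left(- \frac{1}{378}\right) = - \frac{31833}{22889} - \frac{2}{21} = - \frac{714271}{480669}$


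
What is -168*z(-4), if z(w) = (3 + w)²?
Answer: -168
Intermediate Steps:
-168*z(-4) = -168*(3 - 4)² = -168*(-1)² = -168*1 = -168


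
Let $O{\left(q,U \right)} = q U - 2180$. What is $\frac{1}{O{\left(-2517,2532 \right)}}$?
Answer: $- \frac{1}{6375224} \approx -1.5686 \cdot 10^{-7}$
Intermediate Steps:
$O{\left(q,U \right)} = -2180 + U q$ ($O{\left(q,U \right)} = U q - 2180 = -2180 + U q$)
$\frac{1}{O{\left(-2517,2532 \right)}} = \frac{1}{-2180 + 2532 \left(-2517\right)} = \frac{1}{-2180 - 6373044} = \frac{1}{-6375224} = - \frac{1}{6375224}$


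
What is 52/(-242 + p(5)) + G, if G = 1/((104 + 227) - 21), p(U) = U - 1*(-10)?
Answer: -15893/70370 ≈ -0.22585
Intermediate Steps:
p(U) = 10 + U (p(U) = U + 10 = 10 + U)
G = 1/310 (G = 1/(331 - 21) = 1/310 ≈ 0.0032258)
52/(-242 + p(5)) + G = 52/(-242 + (10 + 5)) + 1/310 = 52/(-242 + 15) + 1/310 = 52/(-227) + 1/310 = -1/227*52 + 1/310 = -52/227 + 1/310 = -15893/70370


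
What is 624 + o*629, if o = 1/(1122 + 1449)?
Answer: 1604933/2571 ≈ 624.24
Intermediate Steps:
o = 1/2571 ≈ 0.00038895
624 + o*629 = 624 + (1/2571)*629 = 624 + 629/2571 = 1604933/2571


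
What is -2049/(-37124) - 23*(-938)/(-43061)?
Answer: -712681187/1598596564 ≈ -0.44582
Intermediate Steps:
-2049/(-37124) - 23*(-938)/(-43061) = -2049*(-1/37124) + 21574*(-1/43061) = 2049/37124 - 21574/43061 = -712681187/1598596564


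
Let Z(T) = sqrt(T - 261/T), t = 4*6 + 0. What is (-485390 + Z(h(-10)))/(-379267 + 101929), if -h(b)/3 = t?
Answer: 242695/138669 - I*sqrt(1094)/1109352 ≈ 1.7502 - 2.9815e-5*I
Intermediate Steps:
t = 24 (t = 24 + 0 = 24)
h(b) = -72 (h(b) = -3*24 = -72)
(-485390 + Z(h(-10)))/(-379267 + 101929) = (-485390 + sqrt(-72 - 261/(-72)))/(-379267 + 101929) = (-485390 + sqrt(-72 - 261*(-1/72)))/(-277338) = (-485390 + sqrt(-72 + 29/8))*(-1/277338) = (-485390 + sqrt(-547/8))*(-1/277338) = (-485390 + I*sqrt(1094)/4)*(-1/277338) = 242695/138669 - I*sqrt(1094)/1109352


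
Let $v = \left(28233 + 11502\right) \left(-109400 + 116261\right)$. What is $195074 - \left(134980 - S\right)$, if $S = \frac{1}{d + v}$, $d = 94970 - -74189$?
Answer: $\frac{16393101993437}{272790994} \approx 60094.0$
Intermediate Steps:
$v = 272621835$ ($v = 39735 \cdot 6861 = 272621835$)
$d = 169159$ ($d = 94970 + 74189 = 169159$)
$S = \frac{1}{272790994}$ ($S = \frac{1}{169159 + 272621835} = \frac{1}{272790994} \approx 3.6658 \cdot 10^{-9}$)
$195074 - \left(134980 - S\right) = 195074 - \left(134980 - \frac{1}{272790994}\right) = 195074 - \frac{36821328370119}{272790994} = \frac{16393101993437}{272790994}$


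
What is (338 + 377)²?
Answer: 511225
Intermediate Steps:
(338 + 377)² = 715² = 511225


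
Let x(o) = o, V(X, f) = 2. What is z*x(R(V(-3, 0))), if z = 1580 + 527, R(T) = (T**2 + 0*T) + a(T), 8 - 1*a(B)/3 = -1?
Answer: 65317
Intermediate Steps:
a(B) = 27 (a(B) = 24 - 3*(-1) = 24 + 3 = 27)
R(T) = 27 + T**2 (R(T) = (T**2 + 0*T) + 27 = (T**2 + 0) + 27 = T**2 + 27 = 27 + T**2)
z = 2107
z*x(R(V(-3, 0))) = 2107*(27 + 2**2) = 2107*(27 + 4) = 2107*31 = 65317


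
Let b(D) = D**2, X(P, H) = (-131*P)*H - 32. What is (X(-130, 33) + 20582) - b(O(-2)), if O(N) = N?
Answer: 582536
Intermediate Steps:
X(P, H) = -32 - 131*H*P (X(P, H) = -131*H*P - 32 = -32 - 131*H*P)
(X(-130, 33) + 20582) - b(O(-2)) = ((-32 - 131*33*(-130)) + 20582) - 1*(-2)**2 = ((-32 + 561990) + 20582) - 1*4 = (561958 + 20582) - 4 = 582540 - 4 = 582536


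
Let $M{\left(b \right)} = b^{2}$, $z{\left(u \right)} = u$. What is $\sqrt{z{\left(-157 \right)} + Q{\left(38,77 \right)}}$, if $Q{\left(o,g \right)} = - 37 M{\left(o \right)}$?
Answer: $i \sqrt{53585} \approx 231.48 i$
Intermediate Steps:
$Q{\left(o,g \right)} = - 37 o^{2}$
$\sqrt{z{\left(-157 \right)} + Q{\left(38,77 \right)}} = \sqrt{-157 - 37 \cdot 38^{2}} = \sqrt{-157 - 53428} = \sqrt{-53585} = i \sqrt{53585}$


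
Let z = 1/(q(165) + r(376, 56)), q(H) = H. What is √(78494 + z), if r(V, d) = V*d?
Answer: 5*√1413930762187/21221 ≈ 280.17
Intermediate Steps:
z = 1/21221 (z = 1/(165 + 376*56) = 1/(165 + 21056) = 1/21221 ≈ 4.7123e-5)
√(78494 + z) = √(78494 + 1/21221) = √(1665721175/21221) = 5*√1413930762187/21221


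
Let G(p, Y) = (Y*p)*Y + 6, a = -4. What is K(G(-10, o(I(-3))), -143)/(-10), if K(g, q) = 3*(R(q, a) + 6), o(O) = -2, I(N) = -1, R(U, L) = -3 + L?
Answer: 3/10 ≈ 0.30000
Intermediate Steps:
G(p, Y) = 6 + p*Y² (G(p, Y) = p*Y² + 6 = 6 + p*Y²)
K(g, q) = -3 (K(g, q) = 3*((-3 - 4) + 6) = 3*(-7 + 6) = 3*(-1) = -3)
K(G(-10, o(I(-3))), -143)/(-10) = -3/(-10) = -3*(-⅒) = 3/10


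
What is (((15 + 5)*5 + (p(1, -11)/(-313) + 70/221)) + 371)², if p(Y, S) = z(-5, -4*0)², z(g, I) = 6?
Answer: 1062397323346969/4784903929 ≈ 2.2203e+5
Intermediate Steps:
p(Y, S) = 36 (p(Y, S) = 6² = 36)
(((15 + 5)*5 + (p(1, -11)/(-313) + 70/221)) + 371)² = (((15 + 5)*5 + (36/(-313) + 70/221)) + 371)² = ((20*5 + (36*(-1/313) + 70*(1/221))) + 371)² = ((100 + (-36/313 + 70/221)) + 371)² = ((100 + 13954/69173) + 371)² = (6931254/69173 + 371)² = (32594437/69173)² = 1062397323346969/4784903929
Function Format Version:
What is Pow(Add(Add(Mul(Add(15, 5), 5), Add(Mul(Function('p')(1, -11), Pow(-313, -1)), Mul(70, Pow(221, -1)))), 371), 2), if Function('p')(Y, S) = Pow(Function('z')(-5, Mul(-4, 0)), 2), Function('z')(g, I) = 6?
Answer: Rational(1062397323346969, 4784903929) ≈ 2.2203e+5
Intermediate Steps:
Function('p')(Y, S) = 36 (Function('p')(Y, S) = Pow(6, 2) = 36)
Pow(Add(Add(Mul(Add(15, 5), 5), Add(Mul(Function('p')(1, -11), Pow(-313, -1)), Mul(70, Pow(221, -1)))), 371), 2) = Pow(Add(Add(Mul(Add(15, 5), 5), Add(Mul(36, Pow(-313, -1)), Mul(70, Pow(221, -1)))), 371), 2) = Pow(Add(Add(Mul(20, 5), Add(Mul(36, Rational(-1, 313)), Mul(70, Rational(1, 221)))), 371), 2) = Pow(Add(Add(100, Add(Rational(-36, 313), Rational(70, 221))), 371), 2) = Pow(Add(Add(100, Rational(13954, 69173)), 371), 2) = Pow(Add(Rational(6931254, 69173), 371), 2) = Pow(Rational(32594437, 69173), 2) = Rational(1062397323346969, 4784903929)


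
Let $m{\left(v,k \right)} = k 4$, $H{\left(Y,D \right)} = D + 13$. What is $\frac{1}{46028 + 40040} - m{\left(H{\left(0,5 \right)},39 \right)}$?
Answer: $- \frac{13426607}{86068} \approx -156.0$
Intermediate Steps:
$H{\left(Y,D \right)} = 13 + D$
$m{\left(v,k \right)} = 4 k$
$\frac{1}{46028 + 40040} - m{\left(H{\left(0,5 \right)},39 \right)} = \frac{1}{46028 + 40040} - 4 \cdot 39 = \frac{1}{86068} - 156 = - \frac{13426607}{86068}$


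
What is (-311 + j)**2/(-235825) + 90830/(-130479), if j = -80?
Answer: -1334443379/992587425 ≈ -1.3444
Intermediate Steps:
(-311 + j)**2/(-235825) + 90830/(-130479) = (-311 - 80)**2/(-235825) + 90830/(-130479) = (-391)**2*(-1/235825) + 90830*(-1/130479) = 152881*(-1/235825) - 2930/4209 = -152881/235825 - 2930/4209 = -1334443379/992587425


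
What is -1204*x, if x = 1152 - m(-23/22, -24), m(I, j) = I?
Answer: -15270934/11 ≈ -1.3883e+6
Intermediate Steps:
x = 25367/22 (x = 1152 - (-23)/22 = 1152 - 1*(-23/22) = 1152 + 23/22 = 25367/22 ≈ 1153.0)
-1204*x = -1204*25367/22 = -15270934/11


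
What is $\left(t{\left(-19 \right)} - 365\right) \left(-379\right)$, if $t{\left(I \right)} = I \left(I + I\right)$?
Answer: $-135303$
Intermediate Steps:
$t{\left(I \right)} = 2 I^{2}$ ($t{\left(I \right)} = I 2 I = 2 I^{2}$)
$\left(t{\left(-19 \right)} - 365\right) \left(-379\right) = \left(2 \left(-19\right)^{2} - 365\right) \left(-379\right) = \left(2 \cdot 361 - 365\right) \left(-379\right) = \left(722 - 365\right) \left(-379\right) = 357 \left(-379\right) = -135303$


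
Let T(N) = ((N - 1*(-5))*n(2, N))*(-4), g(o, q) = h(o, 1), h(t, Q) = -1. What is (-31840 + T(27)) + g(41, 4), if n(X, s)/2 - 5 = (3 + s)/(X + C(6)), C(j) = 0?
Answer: -36961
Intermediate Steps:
g(o, q) = -1
n(X, s) = 10 + 2*(3 + s)/X (n(X, s) = 10 + 2*((3 + s)/(X + 0)) = 10 + 2*((3 + s)/X) = 10 + 2*(3 + s)/X)
T(N) = -4*(5 + N)*(13 + N) (T(N) = ((N - 1*(-5))*(2*(3 + N + 5*2)/2))*(-4) = ((N + 5)*(2*(½)*(3 + N + 10)))*(-4) = ((5 + N)*(2*(½)*(13 + N)))*(-4) = ((5 + N)*(13 + N))*(-4) = -4*(5 + N)*(13 + N))
(-31840 + T(27)) + g(41, 4) = (-31840 - 4*(5 + 27)*(13 + 27)) - 1 = (-31840 - 4*32*40) - 1 = (-31840 - 5120) - 1 = -36960 - 1 = -36961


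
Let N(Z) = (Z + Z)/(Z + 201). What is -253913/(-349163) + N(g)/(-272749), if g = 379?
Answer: 20083677549953/27617819135230 ≈ 0.72720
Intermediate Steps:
N(Z) = 2*Z/(201 + Z) (N(Z) = (2*Z)/(201 + Z) = 2*Z/(201 + Z))
-253913/(-349163) + N(g)/(-272749) = -253913/(-349163) + (2*379/(201 + 379))/(-272749) = -253913*(-1/349163) + (2*379/580)*(-1/272749) = 253913/349163 + (2*379*(1/580))*(-1/272749) = 253913/349163 + (379/290)*(-1/272749) = 253913/349163 - 379/79097210 = 20083677549953/27617819135230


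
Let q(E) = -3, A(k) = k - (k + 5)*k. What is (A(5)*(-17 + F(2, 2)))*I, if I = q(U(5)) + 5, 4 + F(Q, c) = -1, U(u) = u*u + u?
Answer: 1980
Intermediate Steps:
U(u) = u + u² (U(u) = u² + u = u + u²)
F(Q, c) = -5 (F(Q, c) = -4 - 1 = -5)
A(k) = k - k*(5 + k) (A(k) = k - (5 + k)*k = k - k*(5 + k))
I = 2 (I = -3 + 5 = 2)
(A(5)*(-17 + F(2, 2)))*I = ((-1*5*(4 + 5))*(-17 - 5))*2 = (-1*5*9*(-22))*2 = -45*(-22)*2 = 990*2 = 1980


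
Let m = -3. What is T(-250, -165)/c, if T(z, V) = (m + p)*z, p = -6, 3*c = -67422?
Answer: -1125/11237 ≈ -0.10012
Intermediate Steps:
c = -22474 (c = (1/3)*(-67422) = -22474)
T(z, V) = -9*z (T(z, V) = (-3 - 6)*z = -9*z)
T(-250, -165)/c = -9*(-250)/(-22474) = 2250*(-1/22474) = -1125/11237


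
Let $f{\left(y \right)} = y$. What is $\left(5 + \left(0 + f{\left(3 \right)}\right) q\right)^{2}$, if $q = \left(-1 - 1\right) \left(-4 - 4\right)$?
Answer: $2809$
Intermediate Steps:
$q = 16$ ($q = \left(-2\right) \left(-8\right) = 16$)
$\left(5 + \left(0 + f{\left(3 \right)}\right) q\right)^{2} = \left(5 + \left(0 + 3\right) 16\right)^{2} = \left(5 + 3 \cdot 16\right)^{2} = \left(5 + 48\right)^{2} = 53^{2} = 2809$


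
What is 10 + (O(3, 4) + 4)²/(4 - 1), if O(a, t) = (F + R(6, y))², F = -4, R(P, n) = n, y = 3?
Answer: 55/3 ≈ 18.333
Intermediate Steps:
O(a, t) = 1 (O(a, t) = (-4 + 3)² = (-1)² = 1)
10 + (O(3, 4) + 4)²/(4 - 1) = 10 + (1 + 4)²/(4 - 1) = 10 + 5²/3 = 10 + 25*(⅓) = 10 + 25/3 = 55/3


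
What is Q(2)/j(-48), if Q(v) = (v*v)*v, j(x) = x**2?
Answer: 1/288 ≈ 0.0034722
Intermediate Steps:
Q(v) = v**3 (Q(v) = v**2*v = v**3)
Q(2)/j(-48) = 2**3/((-48)**2) = 8/2304 = 8*(1/2304) = 1/288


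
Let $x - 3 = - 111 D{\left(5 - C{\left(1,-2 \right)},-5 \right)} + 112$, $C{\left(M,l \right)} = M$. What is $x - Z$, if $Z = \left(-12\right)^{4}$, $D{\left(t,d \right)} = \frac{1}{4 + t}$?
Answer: $- \frac{165079}{8} \approx -20635.0$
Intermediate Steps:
$x = \frac{809}{8}$ ($x = 3 + \left(- \frac{111}{4 + \left(5 - 1\right)} + 112\right) = 3 + \left(- \frac{111}{4 + 4} + 112\right) = 3 + \left(- \frac{111}{8} + 112\right) = 3 + \frac{785}{8} = \frac{809}{8} \approx 101.13$)
$Z = 20736$
$x - Z = \frac{809}{8} - 20736 = - \frac{165079}{8}$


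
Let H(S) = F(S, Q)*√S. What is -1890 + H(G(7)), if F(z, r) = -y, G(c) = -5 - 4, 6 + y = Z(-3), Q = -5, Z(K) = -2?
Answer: -1890 + 24*I ≈ -1890.0 + 24.0*I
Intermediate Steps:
y = -8 (y = -6 - 2 = -8)
G(c) = -9
F(z, r) = 8 (F(z, r) = -1*(-8) = 8)
H(S) = 8*√S
-1890 + H(G(7)) = -1890 + 8*√(-9) = -1890 + 8*(3*I) = -1890 + 24*I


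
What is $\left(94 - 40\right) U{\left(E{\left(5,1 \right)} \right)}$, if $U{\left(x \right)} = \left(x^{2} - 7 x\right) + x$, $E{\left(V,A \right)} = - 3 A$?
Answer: $1458$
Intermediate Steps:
$U{\left(x \right)} = x^{2} - 6 x$
$\left(94 - 40\right) U{\left(E{\left(5,1 \right)} \right)} = \left(94 - 40\right) \left(-3\right) 1 \left(-6 - 3\right) = 54 \left(- 3 \left(-6 - 3\right)\right) = 54 \left(\left(-3\right) \left(-9\right)\right) = 54 \cdot 27 = 1458$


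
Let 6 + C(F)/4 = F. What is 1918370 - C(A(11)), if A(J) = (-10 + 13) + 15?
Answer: 1918322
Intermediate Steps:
A(J) = 18 (A(J) = 3 + 15 = 18)
C(F) = -24 + 4*F
1918370 - C(A(11)) = 1918370 - (-24 + 4*18) = 1918370 - (-24 + 72) = 1918370 - 1*48 = 1918370 - 48 = 1918322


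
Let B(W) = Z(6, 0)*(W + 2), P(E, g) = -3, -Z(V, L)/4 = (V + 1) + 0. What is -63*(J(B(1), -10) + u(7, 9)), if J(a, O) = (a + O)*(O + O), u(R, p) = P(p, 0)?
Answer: -118251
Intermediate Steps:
Z(V, L) = -4 - 4*V (Z(V, L) = -4*((V + 1) + 0) = -4*((1 + V) + 0) = -4*(1 + V) = -4 - 4*V)
B(W) = -56 - 28*W (B(W) = (-4 - 4*6)*(W + 2) = (-4 - 24)*(2 + W) = -28*(2 + W) = -56 - 28*W)
u(R, p) = -3
J(a, O) = 2*O*(O + a) (J(a, O) = (O + a)*(2*O) = 2*O*(O + a))
-63*(J(B(1), -10) + u(7, 9)) = -63*(2*(-10)*(-10 + (-56 - 28*1)) - 3) = -63*(2*(-10)*(-10 + (-56 - 28)) - 3) = -63*(2*(-10)*(-10 - 84) - 3) = -63*(2*(-10)*(-94) - 3) = -63*(1880 - 3) = -63*1877 = -118251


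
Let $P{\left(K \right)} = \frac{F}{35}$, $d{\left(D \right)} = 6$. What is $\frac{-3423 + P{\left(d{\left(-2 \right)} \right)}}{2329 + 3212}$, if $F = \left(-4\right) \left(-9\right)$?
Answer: $- \frac{39923}{64645} \approx -0.61757$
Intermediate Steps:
$F = 36$
$P{\left(K \right)} = \frac{36}{35}$
$\frac{-3423 + P{\left(d{\left(-2 \right)} \right)}}{2329 + 3212} = \frac{-3423 + \frac{36}{35}}{2329 + 3212} = - \frac{119769}{35 \cdot 5541} = \left(- \frac{119769}{35}\right) \frac{1}{5541} = - \frac{39923}{64645}$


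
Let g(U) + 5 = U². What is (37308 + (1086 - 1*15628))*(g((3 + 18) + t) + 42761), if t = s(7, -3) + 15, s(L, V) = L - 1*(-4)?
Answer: 1023673190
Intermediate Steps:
s(L, V) = 4 + L (s(L, V) = L + 4 = 4 + L)
t = 26 (t = (4 + 7) + 15 = 11 + 15 = 26)
g(U) = -5 + U²
(37308 + (1086 - 1*15628))*(g((3 + 18) + t) + 42761) = (37308 + (1086 - 1*15628))*((-5 + ((3 + 18) + 26)²) + 42761) = (37308 + (1086 - 15628))*((-5 + (21 + 26)²) + 42761) = (37308 - 14542)*((-5 + 47²) + 42761) = 22766*((-5 + 2209) + 42761) = 22766*(2204 + 42761) = 22766*44965 = 1023673190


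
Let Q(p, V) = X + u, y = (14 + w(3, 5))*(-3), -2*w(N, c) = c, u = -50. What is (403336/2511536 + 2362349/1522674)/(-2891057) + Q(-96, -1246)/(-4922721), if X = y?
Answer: 215999108293518343/13033099969179180458958 ≈ 1.6573e-5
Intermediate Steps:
w(N, c) = -c/2
y = -69/2 (y = (14 - ½*5)*(-3) = (14 - 5/2)*(-3) = (23/2)*(-3) = -69/2 ≈ -34.500)
X = -69/2 ≈ -34.500
Q(p, V) = -169/2 (Q(p, V) = -69/2 - 50 = -169/2)
(403336/2511536 + 2362349/1522674)/(-2891057) + Q(-96, -1246)/(-4922721) = (403336/2511536 + 2362349/1522674)/(-2891057) - 169/2/(-4922721) = (403336*(1/2511536) + 2362349*(1/1522674))*(-1/2891057) - 169/2*(-1/4922721) = (50417/313942 + 2362349/1522674)*(-1/2891057) + 169/9845442 = (204602306204/119507830227)*(-1/2891057) + 169/9845442 = -204602306204/345503949132579939 + 169/9845442 = 215999108293518343/13033099969179180458958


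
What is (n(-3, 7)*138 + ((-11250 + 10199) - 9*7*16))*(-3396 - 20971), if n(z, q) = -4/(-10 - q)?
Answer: 839467517/17 ≈ 4.9380e+7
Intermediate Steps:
(n(-3, 7)*138 + ((-11250 + 10199) - 9*7*16))*(-3396 - 20971) = ((4/(10 + 7))*138 + ((-11250 + 10199) - 9*7*16))*(-3396 - 20971) = ((4/17)*138 + (-1051 - 63*16))*(-24367) = ((4*(1/17))*138 + (-1051 - 1008))*(-24367) = ((4/17)*138 - 2059)*(-24367) = (552/17 - 2059)*(-24367) = -34451/17*(-24367) = 839467517/17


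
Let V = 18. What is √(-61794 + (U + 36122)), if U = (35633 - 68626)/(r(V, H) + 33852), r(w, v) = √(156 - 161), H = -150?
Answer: √((-869081537 - 25672*I*√5)/(33852 + I*√5)) ≈ 0.e-7 + 160.23*I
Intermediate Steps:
r(w, v) = I*√5 (r(w, v) = √(-5) = I*√5)
U = -32993/(33852 + I*√5) (U = (35633 - 68626)/(I*√5 + 33852) = -32993/(33852 + I*√5) ≈ -0.97462 + 6.4378e-5*I)
√(-61794 + (U + 36122)) = √(-61794 + ((-1116879036/1145957909 + 32993*I*√5/1145957909) + 36122)) = √(-61794 + (41393174709862/1145957909 + 32993*I*√5/1145957909)) = √(-29420148318884/1145957909 + 32993*I*√5/1145957909)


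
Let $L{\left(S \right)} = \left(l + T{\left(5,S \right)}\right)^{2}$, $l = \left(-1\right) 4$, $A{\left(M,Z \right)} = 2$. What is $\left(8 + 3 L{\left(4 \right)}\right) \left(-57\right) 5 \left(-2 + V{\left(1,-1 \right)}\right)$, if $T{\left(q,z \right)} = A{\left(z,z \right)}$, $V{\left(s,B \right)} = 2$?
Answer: $0$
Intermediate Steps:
$T{\left(q,z \right)} = 2$
$l = -4$
$L{\left(S \right)} = 4$ ($L{\left(S \right)} = \left(-4 + 2\right)^{2} = \left(-2\right)^{2} = 4$)
$\left(8 + 3 L{\left(4 \right)}\right) \left(-57\right) 5 \left(-2 + V{\left(1,-1 \right)}\right) = \left(8 + 3 \cdot 4\right) \left(-57\right) 5 \left(-2 + 2\right) = \left(8 + 12\right) \left(-57\right) 5 \cdot 0 = 20 \left(-57\right) 0 = \left(-1140\right) 0 = 0$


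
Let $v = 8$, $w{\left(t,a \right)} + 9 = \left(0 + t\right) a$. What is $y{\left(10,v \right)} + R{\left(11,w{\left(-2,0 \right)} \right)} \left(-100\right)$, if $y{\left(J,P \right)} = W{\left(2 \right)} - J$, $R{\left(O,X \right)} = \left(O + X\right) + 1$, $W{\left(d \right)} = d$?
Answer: $-308$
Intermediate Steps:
$w{\left(t,a \right)} = -9 + a t$ ($w{\left(t,a \right)} = -9 + \left(0 + t\right) a = -9 + t a = -9 + a t$)
$R{\left(O,X \right)} = 1 + O + X$
$y{\left(J,P \right)} = 2 - J$
$y{\left(10,v \right)} + R{\left(11,w{\left(-2,0 \right)} \right)} \left(-100\right) = \left(2 - 10\right) + \left(1 + 11 + \left(-9 + 0 \left(-2\right)\right)\right) \left(-100\right) = \left(2 - 10\right) + \left(1 + 11 + \left(-9 + 0\right)\right) \left(-100\right) = -8 + \left(1 + 11 - 9\right) \left(-100\right) = -8 + 3 \left(-100\right) = -8 - 300 = -308$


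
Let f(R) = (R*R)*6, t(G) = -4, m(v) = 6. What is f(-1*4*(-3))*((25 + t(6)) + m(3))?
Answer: 23328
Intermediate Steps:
f(R) = 6*R**2 (f(R) = R**2*6 = 6*R**2)
f(-1*4*(-3))*((25 + t(6)) + m(3)) = (6*(-1*4*(-3))**2)*((25 - 4) + 6) = (6*(-4*(-3))**2)*(21 + 6) = (6*12**2)*27 = (6*144)*27 = 864*27 = 23328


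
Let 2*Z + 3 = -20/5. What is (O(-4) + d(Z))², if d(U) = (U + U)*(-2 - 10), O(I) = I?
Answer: 6400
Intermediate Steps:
Z = -7/2 (Z = -3/2 + (-20/5)/2 = -3/2 + (-20*⅕)/2 = -3/2 + (½)*(-4) = -3/2 - 2 = -7/2 ≈ -3.5000)
d(U) = -24*U (d(U) = (2*U)*(-12) = -24*U)
(O(-4) + d(Z))² = (-4 - 24*(-7/2))² = (-4 + 84)² = 80² = 6400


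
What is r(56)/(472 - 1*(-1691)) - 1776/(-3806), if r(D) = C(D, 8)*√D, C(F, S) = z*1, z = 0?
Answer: 888/1903 ≈ 0.46663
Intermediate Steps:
C(F, S) = 0 (C(F, S) = 0*1 = 0)
r(D) = 0 (r(D) = 0*√D = 0)
r(56)/(472 - 1*(-1691)) - 1776/(-3806) = 0/(472 - 1*(-1691)) - 1776/(-3806) = 0/(472 + 1691) - 1776*(-1/3806) = 0/2163 + 888/1903 = 0*(1/2163) + 888/1903 = 0 + 888/1903 = 888/1903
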